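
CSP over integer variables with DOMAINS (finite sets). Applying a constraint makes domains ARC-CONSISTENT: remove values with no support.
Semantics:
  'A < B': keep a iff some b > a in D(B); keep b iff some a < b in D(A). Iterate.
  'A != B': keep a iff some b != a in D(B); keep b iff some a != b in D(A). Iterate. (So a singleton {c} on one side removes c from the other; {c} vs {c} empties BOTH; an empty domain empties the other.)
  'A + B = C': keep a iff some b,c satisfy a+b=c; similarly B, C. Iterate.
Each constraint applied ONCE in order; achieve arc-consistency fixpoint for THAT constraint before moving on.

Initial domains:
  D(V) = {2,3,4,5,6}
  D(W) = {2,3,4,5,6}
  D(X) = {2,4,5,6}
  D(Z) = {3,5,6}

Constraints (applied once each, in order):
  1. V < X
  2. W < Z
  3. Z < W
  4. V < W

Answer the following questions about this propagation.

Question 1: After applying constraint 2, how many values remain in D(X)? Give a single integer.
Answer: 3

Derivation:
Constraint 1 (V < X) on D(V)={2,3,4,5,6} D(X)={2,4,5,6}: V {2,3,4,5,6}->{2,3,4,5}; X {2,4,5,6}->{4,5,6}
Constraint 2 (W < Z) on D(W)={2,3,4,5,6} D(Z)={3,5,6}: W {2,3,4,5,6}->{2,3,4,5}
So after constraint 2: D(X)={4,5,6}, size = 3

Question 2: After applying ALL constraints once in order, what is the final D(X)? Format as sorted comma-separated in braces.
Answer: {4,5,6}

Derivation:
Constraint 1 (V < X) on D(V)={2,3,4,5,6} D(X)={2,4,5,6}: V {2,3,4,5,6}->{2,3,4,5}; X {2,4,5,6}->{4,5,6}
Constraint 2 (W < Z) on D(W)={2,3,4,5,6} D(Z)={3,5,6}: W {2,3,4,5,6}->{2,3,4,5}
Constraint 3 (Z < W) on D(Z)={3,5,6} D(W)={2,3,4,5}: Z {3,5,6}->{3}; W {2,3,4,5}->{4,5}
Constraint 4 (V < W) on D(V)={2,3,4,5} D(W)={4,5}: V {2,3,4,5}->{2,3,4}
So after all 4 constraints: D(X) = {4,5,6}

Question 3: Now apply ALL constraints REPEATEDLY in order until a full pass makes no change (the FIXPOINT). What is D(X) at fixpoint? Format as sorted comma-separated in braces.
pass 0 (initial): D(X)={2,4,5,6}
pass 1: V {2,3,4,5,6}->{2,3,4}; W {2,3,4,5,6}->{4,5}; X {2,4,5,6}->{4,5,6}; Z {3,5,6}->{3}
pass 2: V {2,3,4}->{}; W {4,5}->{}; Z {3}->{}
pass 3: X {4,5,6}->{}
pass 4: no change
Fixpoint after 4 passes: D(X) = {}

Answer: {}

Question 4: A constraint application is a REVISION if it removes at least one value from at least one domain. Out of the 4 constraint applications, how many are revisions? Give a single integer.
Answer: 4

Derivation:
Constraint 1 (V < X) on D(V)={2,3,4,5,6} D(X)={2,4,5,6}: V {2,3,4,5,6}->{2,3,4,5}; X {2,4,5,6}->{4,5,6} => REVISION
Constraint 2 (W < Z) on D(W)={2,3,4,5,6} D(Z)={3,5,6}: W {2,3,4,5,6}->{2,3,4,5} => REVISION
Constraint 3 (Z < W) on D(Z)={3,5,6} D(W)={2,3,4,5}: Z {3,5,6}->{3}; W {2,3,4,5}->{4,5} => REVISION
Constraint 4 (V < W) on D(V)={2,3,4,5} D(W)={4,5}: V {2,3,4,5}->{2,3,4} => REVISION
Total revisions = 4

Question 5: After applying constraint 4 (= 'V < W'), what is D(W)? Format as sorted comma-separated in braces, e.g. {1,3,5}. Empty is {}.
Answer: {4,5}

Derivation:
Constraint 1 (V < X) on D(V)={2,3,4,5,6} D(X)={2,4,5,6}: V {2,3,4,5,6}->{2,3,4,5}; X {2,4,5,6}->{4,5,6}
Constraint 2 (W < Z) on D(W)={2,3,4,5,6} D(Z)={3,5,6}: W {2,3,4,5,6}->{2,3,4,5}
Constraint 3 (Z < W) on D(Z)={3,5,6} D(W)={2,3,4,5}: Z {3,5,6}->{3}; W {2,3,4,5}->{4,5}
Constraint 4 (V < W) on D(V)={2,3,4,5} D(W)={4,5}: V {2,3,4,5}->{2,3,4}
So after constraint 4: D(W) = {4,5}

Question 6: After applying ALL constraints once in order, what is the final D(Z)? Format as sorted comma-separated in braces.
Answer: {3}

Derivation:
Constraint 1 (V < X) on D(V)={2,3,4,5,6} D(X)={2,4,5,6}: V {2,3,4,5,6}->{2,3,4,5}; X {2,4,5,6}->{4,5,6}
Constraint 2 (W < Z) on D(W)={2,3,4,5,6} D(Z)={3,5,6}: W {2,3,4,5,6}->{2,3,4,5}
Constraint 3 (Z < W) on D(Z)={3,5,6} D(W)={2,3,4,5}: Z {3,5,6}->{3}; W {2,3,4,5}->{4,5}
Constraint 4 (V < W) on D(V)={2,3,4,5} D(W)={4,5}: V {2,3,4,5}->{2,3,4}
So after all 4 constraints: D(Z) = {3}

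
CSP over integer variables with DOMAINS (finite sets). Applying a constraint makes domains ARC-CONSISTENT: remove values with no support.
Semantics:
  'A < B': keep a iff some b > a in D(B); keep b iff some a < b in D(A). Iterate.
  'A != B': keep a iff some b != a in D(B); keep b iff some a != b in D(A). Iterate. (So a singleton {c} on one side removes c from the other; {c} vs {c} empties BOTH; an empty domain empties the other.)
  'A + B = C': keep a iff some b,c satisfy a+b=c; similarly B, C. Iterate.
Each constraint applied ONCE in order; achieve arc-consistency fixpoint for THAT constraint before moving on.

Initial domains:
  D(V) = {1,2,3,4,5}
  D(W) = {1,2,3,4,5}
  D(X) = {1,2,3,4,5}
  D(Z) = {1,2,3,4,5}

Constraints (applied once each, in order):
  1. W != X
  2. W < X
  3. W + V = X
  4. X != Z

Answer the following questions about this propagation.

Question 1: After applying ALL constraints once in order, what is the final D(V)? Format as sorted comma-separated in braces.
Constraint 1 (W != X) on D(W)={1,2,3,4,5} D(X)={1,2,3,4,5}: no change
Constraint 2 (W < X) on D(W)={1,2,3,4,5} D(X)={1,2,3,4,5}: W {1,2,3,4,5}->{1,2,3,4}; X {1,2,3,4,5}->{2,3,4,5}
Constraint 3 (W + V = X) on D(W)={1,2,3,4} D(V)={1,2,3,4,5} D(X)={2,3,4,5}: V {1,2,3,4,5}->{1,2,3,4}
Constraint 4 (X != Z) on D(X)={2,3,4,5} D(Z)={1,2,3,4,5}: no change
So after all 4 constraints: D(V) = {1,2,3,4}

Answer: {1,2,3,4}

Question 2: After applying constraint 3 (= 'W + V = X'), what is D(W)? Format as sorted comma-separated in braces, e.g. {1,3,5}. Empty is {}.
Answer: {1,2,3,4}

Derivation:
Constraint 1 (W != X) on D(W)={1,2,3,4,5} D(X)={1,2,3,4,5}: no change
Constraint 2 (W < X) on D(W)={1,2,3,4,5} D(X)={1,2,3,4,5}: W {1,2,3,4,5}->{1,2,3,4}; X {1,2,3,4,5}->{2,3,4,5}
Constraint 3 (W + V = X) on D(W)={1,2,3,4} D(V)={1,2,3,4,5} D(X)={2,3,4,5}: V {1,2,3,4,5}->{1,2,3,4}
So after constraint 3: D(W) = {1,2,3,4}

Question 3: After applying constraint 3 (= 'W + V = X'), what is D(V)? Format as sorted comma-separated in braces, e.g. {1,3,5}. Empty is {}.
Constraint 1 (W != X) on D(W)={1,2,3,4,5} D(X)={1,2,3,4,5}: no change
Constraint 2 (W < X) on D(W)={1,2,3,4,5} D(X)={1,2,3,4,5}: W {1,2,3,4,5}->{1,2,3,4}; X {1,2,3,4,5}->{2,3,4,5}
Constraint 3 (W + V = X) on D(W)={1,2,3,4} D(V)={1,2,3,4,5} D(X)={2,3,4,5}: V {1,2,3,4,5}->{1,2,3,4}
So after constraint 3: D(V) = {1,2,3,4}

Answer: {1,2,3,4}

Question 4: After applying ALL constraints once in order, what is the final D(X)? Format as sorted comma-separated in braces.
Answer: {2,3,4,5}

Derivation:
Constraint 1 (W != X) on D(W)={1,2,3,4,5} D(X)={1,2,3,4,5}: no change
Constraint 2 (W < X) on D(W)={1,2,3,4,5} D(X)={1,2,3,4,5}: W {1,2,3,4,5}->{1,2,3,4}; X {1,2,3,4,5}->{2,3,4,5}
Constraint 3 (W + V = X) on D(W)={1,2,3,4} D(V)={1,2,3,4,5} D(X)={2,3,4,5}: V {1,2,3,4,5}->{1,2,3,4}
Constraint 4 (X != Z) on D(X)={2,3,4,5} D(Z)={1,2,3,4,5}: no change
So after all 4 constraints: D(X) = {2,3,4,5}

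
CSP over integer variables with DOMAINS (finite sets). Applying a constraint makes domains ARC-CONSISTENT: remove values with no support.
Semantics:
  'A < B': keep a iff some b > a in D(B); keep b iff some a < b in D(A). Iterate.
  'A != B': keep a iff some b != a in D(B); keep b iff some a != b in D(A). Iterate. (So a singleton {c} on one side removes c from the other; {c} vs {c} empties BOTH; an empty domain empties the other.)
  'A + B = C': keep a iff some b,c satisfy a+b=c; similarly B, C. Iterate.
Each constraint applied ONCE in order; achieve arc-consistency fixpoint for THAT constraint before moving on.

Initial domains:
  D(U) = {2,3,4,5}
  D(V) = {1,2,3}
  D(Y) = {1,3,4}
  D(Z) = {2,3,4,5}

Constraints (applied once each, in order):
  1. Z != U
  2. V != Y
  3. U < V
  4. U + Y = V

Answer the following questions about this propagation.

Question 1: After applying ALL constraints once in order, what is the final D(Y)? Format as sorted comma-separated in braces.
Answer: {1}

Derivation:
Constraint 1 (Z != U) on D(Z)={2,3,4,5} D(U)={2,3,4,5}: no change
Constraint 2 (V != Y) on D(V)={1,2,3} D(Y)={1,3,4}: no change
Constraint 3 (U < V) on D(U)={2,3,4,5} D(V)={1,2,3}: U {2,3,4,5}->{2}; V {1,2,3}->{3}
Constraint 4 (U + Y = V) on D(U)={2} D(Y)={1,3,4} D(V)={3}: Y {1,3,4}->{1}
So after all 4 constraints: D(Y) = {1}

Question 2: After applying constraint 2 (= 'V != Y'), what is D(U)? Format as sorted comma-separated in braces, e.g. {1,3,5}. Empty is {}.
Answer: {2,3,4,5}

Derivation:
Constraint 1 (Z != U) on D(Z)={2,3,4,5} D(U)={2,3,4,5}: no change
Constraint 2 (V != Y) on D(V)={1,2,3} D(Y)={1,3,4}: no change
So after constraint 2: D(U) = {2,3,4,5}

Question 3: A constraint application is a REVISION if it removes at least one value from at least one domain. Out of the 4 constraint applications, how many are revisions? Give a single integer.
Constraint 1 (Z != U) on D(Z)={2,3,4,5} D(U)={2,3,4,5}: no change => not a revision
Constraint 2 (V != Y) on D(V)={1,2,3} D(Y)={1,3,4}: no change => not a revision
Constraint 3 (U < V) on D(U)={2,3,4,5} D(V)={1,2,3}: U {2,3,4,5}->{2}; V {1,2,3}->{3} => REVISION
Constraint 4 (U + Y = V) on D(U)={2} D(Y)={1,3,4} D(V)={3}: Y {1,3,4}->{1} => REVISION
Total revisions = 2

Answer: 2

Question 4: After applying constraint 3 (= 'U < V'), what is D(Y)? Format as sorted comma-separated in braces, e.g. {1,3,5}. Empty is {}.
Constraint 1 (Z != U) on D(Z)={2,3,4,5} D(U)={2,3,4,5}: no change
Constraint 2 (V != Y) on D(V)={1,2,3} D(Y)={1,3,4}: no change
Constraint 3 (U < V) on D(U)={2,3,4,5} D(V)={1,2,3}: U {2,3,4,5}->{2}; V {1,2,3}->{3}
So after constraint 3: D(Y) = {1,3,4}

Answer: {1,3,4}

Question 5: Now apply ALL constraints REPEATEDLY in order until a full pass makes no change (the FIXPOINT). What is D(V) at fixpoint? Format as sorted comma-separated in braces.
pass 0 (initial): D(V)={1,2,3}
pass 1: U {2,3,4,5}->{2}; V {1,2,3}->{3}; Y {1,3,4}->{1}
pass 2: Z {2,3,4,5}->{3,4,5}
pass 3: no change
Fixpoint after 3 passes: D(V) = {3}

Answer: {3}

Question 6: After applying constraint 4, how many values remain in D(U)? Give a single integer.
Answer: 1

Derivation:
Constraint 1 (Z != U) on D(Z)={2,3,4,5} D(U)={2,3,4,5}: no change
Constraint 2 (V != Y) on D(V)={1,2,3} D(Y)={1,3,4}: no change
Constraint 3 (U < V) on D(U)={2,3,4,5} D(V)={1,2,3}: U {2,3,4,5}->{2}; V {1,2,3}->{3}
Constraint 4 (U + Y = V) on D(U)={2} D(Y)={1,3,4} D(V)={3}: Y {1,3,4}->{1}
So after constraint 4: D(U)={2}, size = 1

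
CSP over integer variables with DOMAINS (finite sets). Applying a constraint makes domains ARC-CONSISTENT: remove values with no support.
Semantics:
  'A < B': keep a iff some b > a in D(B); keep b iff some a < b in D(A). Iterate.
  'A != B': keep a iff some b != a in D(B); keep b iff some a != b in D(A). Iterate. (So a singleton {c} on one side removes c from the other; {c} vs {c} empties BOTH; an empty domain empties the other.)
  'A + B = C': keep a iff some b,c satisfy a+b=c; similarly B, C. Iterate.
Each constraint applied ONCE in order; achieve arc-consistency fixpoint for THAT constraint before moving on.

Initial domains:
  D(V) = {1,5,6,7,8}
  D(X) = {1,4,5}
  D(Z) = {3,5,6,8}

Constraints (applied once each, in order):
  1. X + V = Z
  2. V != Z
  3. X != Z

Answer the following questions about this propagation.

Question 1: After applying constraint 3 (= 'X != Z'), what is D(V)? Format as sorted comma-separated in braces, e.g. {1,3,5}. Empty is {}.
Constraint 1 (X + V = Z) on D(X)={1,4,5} D(V)={1,5,6,7,8} D(Z)={3,5,6,8}: V {1,5,6,7,8}->{1,5,7}; Z {3,5,6,8}->{5,6,8}
Constraint 2 (V != Z) on D(V)={1,5,7} D(Z)={5,6,8}: no change
Constraint 3 (X != Z) on D(X)={1,4,5} D(Z)={5,6,8}: no change
So after constraint 3: D(V) = {1,5,7}

Answer: {1,5,7}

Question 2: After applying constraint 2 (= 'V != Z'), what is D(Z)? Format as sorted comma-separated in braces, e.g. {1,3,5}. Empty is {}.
Answer: {5,6,8}

Derivation:
Constraint 1 (X + V = Z) on D(X)={1,4,5} D(V)={1,5,6,7,8} D(Z)={3,5,6,8}: V {1,5,6,7,8}->{1,5,7}; Z {3,5,6,8}->{5,6,8}
Constraint 2 (V != Z) on D(V)={1,5,7} D(Z)={5,6,8}: no change
So after constraint 2: D(Z) = {5,6,8}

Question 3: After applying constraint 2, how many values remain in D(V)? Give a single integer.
Answer: 3

Derivation:
Constraint 1 (X + V = Z) on D(X)={1,4,5} D(V)={1,5,6,7,8} D(Z)={3,5,6,8}: V {1,5,6,7,8}->{1,5,7}; Z {3,5,6,8}->{5,6,8}
Constraint 2 (V != Z) on D(V)={1,5,7} D(Z)={5,6,8}: no change
So after constraint 2: D(V)={1,5,7}, size = 3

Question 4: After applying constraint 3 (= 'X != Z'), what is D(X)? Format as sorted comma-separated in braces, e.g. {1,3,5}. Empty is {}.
Constraint 1 (X + V = Z) on D(X)={1,4,5} D(V)={1,5,6,7,8} D(Z)={3,5,6,8}: V {1,5,6,7,8}->{1,5,7}; Z {3,5,6,8}->{5,6,8}
Constraint 2 (V != Z) on D(V)={1,5,7} D(Z)={5,6,8}: no change
Constraint 3 (X != Z) on D(X)={1,4,5} D(Z)={5,6,8}: no change
So after constraint 3: D(X) = {1,4,5}

Answer: {1,4,5}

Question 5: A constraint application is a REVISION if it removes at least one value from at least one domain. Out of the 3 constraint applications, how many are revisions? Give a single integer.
Answer: 1

Derivation:
Constraint 1 (X + V = Z) on D(X)={1,4,5} D(V)={1,5,6,7,8} D(Z)={3,5,6,8}: V {1,5,6,7,8}->{1,5,7}; Z {3,5,6,8}->{5,6,8} => REVISION
Constraint 2 (V != Z) on D(V)={1,5,7} D(Z)={5,6,8}: no change => not a revision
Constraint 3 (X != Z) on D(X)={1,4,5} D(Z)={5,6,8}: no change => not a revision
Total revisions = 1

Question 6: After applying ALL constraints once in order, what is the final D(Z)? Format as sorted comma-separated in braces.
Answer: {5,6,8}

Derivation:
Constraint 1 (X + V = Z) on D(X)={1,4,5} D(V)={1,5,6,7,8} D(Z)={3,5,6,8}: V {1,5,6,7,8}->{1,5,7}; Z {3,5,6,8}->{5,6,8}
Constraint 2 (V != Z) on D(V)={1,5,7} D(Z)={5,6,8}: no change
Constraint 3 (X != Z) on D(X)={1,4,5} D(Z)={5,6,8}: no change
So after all 3 constraints: D(Z) = {5,6,8}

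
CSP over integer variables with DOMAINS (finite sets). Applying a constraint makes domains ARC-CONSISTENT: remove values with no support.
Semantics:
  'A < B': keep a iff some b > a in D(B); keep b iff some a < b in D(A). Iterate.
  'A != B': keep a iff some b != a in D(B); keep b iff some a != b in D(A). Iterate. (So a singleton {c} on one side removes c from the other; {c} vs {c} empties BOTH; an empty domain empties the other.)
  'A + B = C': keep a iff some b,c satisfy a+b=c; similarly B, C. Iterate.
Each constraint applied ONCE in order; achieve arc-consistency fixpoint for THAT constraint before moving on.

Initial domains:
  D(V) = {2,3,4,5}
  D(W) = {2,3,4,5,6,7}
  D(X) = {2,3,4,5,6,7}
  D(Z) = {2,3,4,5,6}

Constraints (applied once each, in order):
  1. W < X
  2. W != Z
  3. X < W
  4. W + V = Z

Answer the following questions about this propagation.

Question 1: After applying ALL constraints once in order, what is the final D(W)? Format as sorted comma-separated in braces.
Answer: {4}

Derivation:
Constraint 1 (W < X) on D(W)={2,3,4,5,6,7} D(X)={2,3,4,5,6,7}: W {2,3,4,5,6,7}->{2,3,4,5,6}; X {2,3,4,5,6,7}->{3,4,5,6,7}
Constraint 2 (W != Z) on D(W)={2,3,4,5,6} D(Z)={2,3,4,5,6}: no change
Constraint 3 (X < W) on D(X)={3,4,5,6,7} D(W)={2,3,4,5,6}: X {3,4,5,6,7}->{3,4,5}; W {2,3,4,5,6}->{4,5,6}
Constraint 4 (W + V = Z) on D(W)={4,5,6} D(V)={2,3,4,5} D(Z)={2,3,4,5,6}: W {4,5,6}->{4}; V {2,3,4,5}->{2}; Z {2,3,4,5,6}->{6}
So after all 4 constraints: D(W) = {4}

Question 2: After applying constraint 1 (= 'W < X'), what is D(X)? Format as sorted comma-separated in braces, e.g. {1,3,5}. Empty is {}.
Answer: {3,4,5,6,7}

Derivation:
Constraint 1 (W < X) on D(W)={2,3,4,5,6,7} D(X)={2,3,4,5,6,7}: W {2,3,4,5,6,7}->{2,3,4,5,6}; X {2,3,4,5,6,7}->{3,4,5,6,7}
So after constraint 1: D(X) = {3,4,5,6,7}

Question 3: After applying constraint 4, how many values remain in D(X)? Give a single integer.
Constraint 1 (W < X) on D(W)={2,3,4,5,6,7} D(X)={2,3,4,5,6,7}: W {2,3,4,5,6,7}->{2,3,4,5,6}; X {2,3,4,5,6,7}->{3,4,5,6,7}
Constraint 2 (W != Z) on D(W)={2,3,4,5,6} D(Z)={2,3,4,5,6}: no change
Constraint 3 (X < W) on D(X)={3,4,5,6,7} D(W)={2,3,4,5,6}: X {3,4,5,6,7}->{3,4,5}; W {2,3,4,5,6}->{4,5,6}
Constraint 4 (W + V = Z) on D(W)={4,5,6} D(V)={2,3,4,5} D(Z)={2,3,4,5,6}: W {4,5,6}->{4}; V {2,3,4,5}->{2}; Z {2,3,4,5,6}->{6}
So after constraint 4: D(X)={3,4,5}, size = 3

Answer: 3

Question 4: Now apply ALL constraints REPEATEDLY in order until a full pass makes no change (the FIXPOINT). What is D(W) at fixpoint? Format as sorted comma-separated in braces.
pass 0 (initial): D(W)={2,3,4,5,6,7}
pass 1: V {2,3,4,5}->{2}; W {2,3,4,5,6,7}->{4}; X {2,3,4,5,6,7}->{3,4,5}; Z {2,3,4,5,6}->{6}
pass 2: V {2}->{}; W {4}->{}; X {3,4,5}->{}; Z {6}->{}
pass 3: no change
Fixpoint after 3 passes: D(W) = {}

Answer: {}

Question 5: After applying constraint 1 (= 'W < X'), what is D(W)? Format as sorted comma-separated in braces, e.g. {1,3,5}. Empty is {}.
Answer: {2,3,4,5,6}

Derivation:
Constraint 1 (W < X) on D(W)={2,3,4,5,6,7} D(X)={2,3,4,5,6,7}: W {2,3,4,5,6,7}->{2,3,4,5,6}; X {2,3,4,5,6,7}->{3,4,5,6,7}
So after constraint 1: D(W) = {2,3,4,5,6}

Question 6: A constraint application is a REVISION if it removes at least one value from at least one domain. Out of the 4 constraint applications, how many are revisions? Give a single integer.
Constraint 1 (W < X) on D(W)={2,3,4,5,6,7} D(X)={2,3,4,5,6,7}: W {2,3,4,5,6,7}->{2,3,4,5,6}; X {2,3,4,5,6,7}->{3,4,5,6,7} => REVISION
Constraint 2 (W != Z) on D(W)={2,3,4,5,6} D(Z)={2,3,4,5,6}: no change => not a revision
Constraint 3 (X < W) on D(X)={3,4,5,6,7} D(W)={2,3,4,5,6}: X {3,4,5,6,7}->{3,4,5}; W {2,3,4,5,6}->{4,5,6} => REVISION
Constraint 4 (W + V = Z) on D(W)={4,5,6} D(V)={2,3,4,5} D(Z)={2,3,4,5,6}: W {4,5,6}->{4}; V {2,3,4,5}->{2}; Z {2,3,4,5,6}->{6} => REVISION
Total revisions = 3

Answer: 3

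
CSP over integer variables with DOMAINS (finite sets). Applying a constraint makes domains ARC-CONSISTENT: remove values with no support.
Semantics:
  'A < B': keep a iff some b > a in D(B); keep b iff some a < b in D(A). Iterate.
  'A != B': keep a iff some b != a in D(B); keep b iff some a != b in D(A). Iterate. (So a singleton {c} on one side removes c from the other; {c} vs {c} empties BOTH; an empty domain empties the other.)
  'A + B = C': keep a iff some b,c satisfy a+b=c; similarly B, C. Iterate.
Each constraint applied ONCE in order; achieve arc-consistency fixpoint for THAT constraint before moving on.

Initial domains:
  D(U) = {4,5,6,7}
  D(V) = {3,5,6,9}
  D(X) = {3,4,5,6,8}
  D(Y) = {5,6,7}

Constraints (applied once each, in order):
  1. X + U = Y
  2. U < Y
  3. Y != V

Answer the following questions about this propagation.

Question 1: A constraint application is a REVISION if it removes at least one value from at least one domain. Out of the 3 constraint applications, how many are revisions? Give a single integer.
Constraint 1 (X + U = Y) on D(X)={3,4,5,6,8} D(U)={4,5,6,7} D(Y)={5,6,7}: X {3,4,5,6,8}->{3}; U {4,5,6,7}->{4}; Y {5,6,7}->{7} => REVISION
Constraint 2 (U < Y) on D(U)={4} D(Y)={7}: no change => not a revision
Constraint 3 (Y != V) on D(Y)={7} D(V)={3,5,6,9}: no change => not a revision
Total revisions = 1

Answer: 1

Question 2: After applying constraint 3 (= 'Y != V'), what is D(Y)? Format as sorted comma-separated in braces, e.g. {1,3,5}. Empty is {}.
Answer: {7}

Derivation:
Constraint 1 (X + U = Y) on D(X)={3,4,5,6,8} D(U)={4,5,6,7} D(Y)={5,6,7}: X {3,4,5,6,8}->{3}; U {4,5,6,7}->{4}; Y {5,6,7}->{7}
Constraint 2 (U < Y) on D(U)={4} D(Y)={7}: no change
Constraint 3 (Y != V) on D(Y)={7} D(V)={3,5,6,9}: no change
So after constraint 3: D(Y) = {7}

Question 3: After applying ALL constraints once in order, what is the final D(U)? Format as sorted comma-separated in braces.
Answer: {4}

Derivation:
Constraint 1 (X + U = Y) on D(X)={3,4,5,6,8} D(U)={4,5,6,7} D(Y)={5,6,7}: X {3,4,5,6,8}->{3}; U {4,5,6,7}->{4}; Y {5,6,7}->{7}
Constraint 2 (U < Y) on D(U)={4} D(Y)={7}: no change
Constraint 3 (Y != V) on D(Y)={7} D(V)={3,5,6,9}: no change
So after all 3 constraints: D(U) = {4}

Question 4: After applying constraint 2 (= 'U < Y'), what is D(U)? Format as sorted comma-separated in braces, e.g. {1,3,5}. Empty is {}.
Constraint 1 (X + U = Y) on D(X)={3,4,5,6,8} D(U)={4,5,6,7} D(Y)={5,6,7}: X {3,4,5,6,8}->{3}; U {4,5,6,7}->{4}; Y {5,6,7}->{7}
Constraint 2 (U < Y) on D(U)={4} D(Y)={7}: no change
So after constraint 2: D(U) = {4}

Answer: {4}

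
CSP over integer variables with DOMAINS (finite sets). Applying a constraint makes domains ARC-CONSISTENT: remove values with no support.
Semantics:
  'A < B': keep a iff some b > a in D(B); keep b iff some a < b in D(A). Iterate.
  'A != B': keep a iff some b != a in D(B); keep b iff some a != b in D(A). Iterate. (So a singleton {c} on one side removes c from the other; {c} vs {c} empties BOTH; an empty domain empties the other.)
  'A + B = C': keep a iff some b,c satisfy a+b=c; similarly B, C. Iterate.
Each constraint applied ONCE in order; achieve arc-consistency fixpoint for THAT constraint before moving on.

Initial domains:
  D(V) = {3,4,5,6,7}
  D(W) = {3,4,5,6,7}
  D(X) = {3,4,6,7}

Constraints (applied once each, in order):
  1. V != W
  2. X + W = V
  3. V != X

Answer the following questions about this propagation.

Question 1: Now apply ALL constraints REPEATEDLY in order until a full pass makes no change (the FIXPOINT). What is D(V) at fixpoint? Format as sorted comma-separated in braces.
Answer: {6,7}

Derivation:
pass 0 (initial): D(V)={3,4,5,6,7}
pass 1: V {3,4,5,6,7}->{6,7}; W {3,4,5,6,7}->{3,4}; X {3,4,6,7}->{3,4}
pass 2: no change
Fixpoint after 2 passes: D(V) = {6,7}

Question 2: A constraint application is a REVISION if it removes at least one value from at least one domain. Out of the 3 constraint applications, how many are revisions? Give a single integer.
Constraint 1 (V != W) on D(V)={3,4,5,6,7} D(W)={3,4,5,6,7}: no change => not a revision
Constraint 2 (X + W = V) on D(X)={3,4,6,7} D(W)={3,4,5,6,7} D(V)={3,4,5,6,7}: X {3,4,6,7}->{3,4}; W {3,4,5,6,7}->{3,4}; V {3,4,5,6,7}->{6,7} => REVISION
Constraint 3 (V != X) on D(V)={6,7} D(X)={3,4}: no change => not a revision
Total revisions = 1

Answer: 1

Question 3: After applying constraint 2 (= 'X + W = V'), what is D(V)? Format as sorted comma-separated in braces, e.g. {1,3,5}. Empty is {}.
Answer: {6,7}

Derivation:
Constraint 1 (V != W) on D(V)={3,4,5,6,7} D(W)={3,4,5,6,7}: no change
Constraint 2 (X + W = V) on D(X)={3,4,6,7} D(W)={3,4,5,6,7} D(V)={3,4,5,6,7}: X {3,4,6,7}->{3,4}; W {3,4,5,6,7}->{3,4}; V {3,4,5,6,7}->{6,7}
So after constraint 2: D(V) = {6,7}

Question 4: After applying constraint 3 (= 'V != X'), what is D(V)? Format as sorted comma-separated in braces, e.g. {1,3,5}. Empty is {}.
Answer: {6,7}

Derivation:
Constraint 1 (V != W) on D(V)={3,4,5,6,7} D(W)={3,4,5,6,7}: no change
Constraint 2 (X + W = V) on D(X)={3,4,6,7} D(W)={3,4,5,6,7} D(V)={3,4,5,6,7}: X {3,4,6,7}->{3,4}; W {3,4,5,6,7}->{3,4}; V {3,4,5,6,7}->{6,7}
Constraint 3 (V != X) on D(V)={6,7} D(X)={3,4}: no change
So after constraint 3: D(V) = {6,7}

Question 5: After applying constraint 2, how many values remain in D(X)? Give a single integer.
Answer: 2

Derivation:
Constraint 1 (V != W) on D(V)={3,4,5,6,7} D(W)={3,4,5,6,7}: no change
Constraint 2 (X + W = V) on D(X)={3,4,6,7} D(W)={3,4,5,6,7} D(V)={3,4,5,6,7}: X {3,4,6,7}->{3,4}; W {3,4,5,6,7}->{3,4}; V {3,4,5,6,7}->{6,7}
So after constraint 2: D(X)={3,4}, size = 2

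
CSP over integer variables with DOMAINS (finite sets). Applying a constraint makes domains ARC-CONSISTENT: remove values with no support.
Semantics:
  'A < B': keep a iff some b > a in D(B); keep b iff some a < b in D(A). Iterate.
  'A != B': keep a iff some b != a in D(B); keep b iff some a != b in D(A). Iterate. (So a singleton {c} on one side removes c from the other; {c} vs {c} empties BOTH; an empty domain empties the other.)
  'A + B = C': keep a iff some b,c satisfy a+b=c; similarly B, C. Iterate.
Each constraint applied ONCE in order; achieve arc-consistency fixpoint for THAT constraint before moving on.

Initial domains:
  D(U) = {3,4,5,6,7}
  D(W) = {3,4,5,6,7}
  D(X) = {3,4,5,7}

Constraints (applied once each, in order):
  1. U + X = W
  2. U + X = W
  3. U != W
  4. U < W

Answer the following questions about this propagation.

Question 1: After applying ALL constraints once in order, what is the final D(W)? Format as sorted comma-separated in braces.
Answer: {6,7}

Derivation:
Constraint 1 (U + X = W) on D(U)={3,4,5,6,7} D(X)={3,4,5,7} D(W)={3,4,5,6,7}: U {3,4,5,6,7}->{3,4}; X {3,4,5,7}->{3,4}; W {3,4,5,6,7}->{6,7}
Constraint 2 (U + X = W) on D(U)={3,4} D(X)={3,4} D(W)={6,7}: no change
Constraint 3 (U != W) on D(U)={3,4} D(W)={6,7}: no change
Constraint 4 (U < W) on D(U)={3,4} D(W)={6,7}: no change
So after all 4 constraints: D(W) = {6,7}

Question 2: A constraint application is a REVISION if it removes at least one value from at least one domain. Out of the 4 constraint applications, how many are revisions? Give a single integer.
Answer: 1

Derivation:
Constraint 1 (U + X = W) on D(U)={3,4,5,6,7} D(X)={3,4,5,7} D(W)={3,4,5,6,7}: U {3,4,5,6,7}->{3,4}; X {3,4,5,7}->{3,4}; W {3,4,5,6,7}->{6,7} => REVISION
Constraint 2 (U + X = W) on D(U)={3,4} D(X)={3,4} D(W)={6,7}: no change => not a revision
Constraint 3 (U != W) on D(U)={3,4} D(W)={6,7}: no change => not a revision
Constraint 4 (U < W) on D(U)={3,4} D(W)={6,7}: no change => not a revision
Total revisions = 1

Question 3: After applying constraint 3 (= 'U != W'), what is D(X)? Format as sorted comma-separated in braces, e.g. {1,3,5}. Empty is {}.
Answer: {3,4}

Derivation:
Constraint 1 (U + X = W) on D(U)={3,4,5,6,7} D(X)={3,4,5,7} D(W)={3,4,5,6,7}: U {3,4,5,6,7}->{3,4}; X {3,4,5,7}->{3,4}; W {3,4,5,6,7}->{6,7}
Constraint 2 (U + X = W) on D(U)={3,4} D(X)={3,4} D(W)={6,7}: no change
Constraint 3 (U != W) on D(U)={3,4} D(W)={6,7}: no change
So after constraint 3: D(X) = {3,4}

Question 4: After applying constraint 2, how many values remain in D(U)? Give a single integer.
Answer: 2

Derivation:
Constraint 1 (U + X = W) on D(U)={3,4,5,6,7} D(X)={3,4,5,7} D(W)={3,4,5,6,7}: U {3,4,5,6,7}->{3,4}; X {3,4,5,7}->{3,4}; W {3,4,5,6,7}->{6,7}
Constraint 2 (U + X = W) on D(U)={3,4} D(X)={3,4} D(W)={6,7}: no change
So after constraint 2: D(U)={3,4}, size = 2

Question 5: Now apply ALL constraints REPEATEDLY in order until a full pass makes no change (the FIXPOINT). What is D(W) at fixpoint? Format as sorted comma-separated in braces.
Answer: {6,7}

Derivation:
pass 0 (initial): D(W)={3,4,5,6,7}
pass 1: U {3,4,5,6,7}->{3,4}; W {3,4,5,6,7}->{6,7}; X {3,4,5,7}->{3,4}
pass 2: no change
Fixpoint after 2 passes: D(W) = {6,7}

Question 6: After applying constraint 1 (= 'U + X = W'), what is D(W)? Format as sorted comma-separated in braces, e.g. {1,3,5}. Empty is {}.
Constraint 1 (U + X = W) on D(U)={3,4,5,6,7} D(X)={3,4,5,7} D(W)={3,4,5,6,7}: U {3,4,5,6,7}->{3,4}; X {3,4,5,7}->{3,4}; W {3,4,5,6,7}->{6,7}
So after constraint 1: D(W) = {6,7}

Answer: {6,7}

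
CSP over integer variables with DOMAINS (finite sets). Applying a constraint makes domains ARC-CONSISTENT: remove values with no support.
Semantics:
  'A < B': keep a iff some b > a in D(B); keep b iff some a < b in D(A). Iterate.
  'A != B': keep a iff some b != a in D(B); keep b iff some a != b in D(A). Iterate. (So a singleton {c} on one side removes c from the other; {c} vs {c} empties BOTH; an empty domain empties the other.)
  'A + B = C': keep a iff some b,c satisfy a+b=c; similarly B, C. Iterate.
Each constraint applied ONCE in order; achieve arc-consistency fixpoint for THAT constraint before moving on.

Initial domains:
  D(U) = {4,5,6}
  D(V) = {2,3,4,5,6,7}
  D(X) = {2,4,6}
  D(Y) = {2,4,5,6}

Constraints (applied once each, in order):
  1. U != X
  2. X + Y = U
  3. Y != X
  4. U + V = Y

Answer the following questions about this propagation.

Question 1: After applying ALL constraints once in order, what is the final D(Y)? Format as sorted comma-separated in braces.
Constraint 1 (U != X) on D(U)={4,5,6} D(X)={2,4,6}: no change
Constraint 2 (X + Y = U) on D(X)={2,4,6} D(Y)={2,4,5,6} D(U)={4,5,6}: X {2,4,6}->{2,4}; Y {2,4,5,6}->{2,4}; U {4,5,6}->{4,6}
Constraint 3 (Y != X) on D(Y)={2,4} D(X)={2,4}: no change
Constraint 4 (U + V = Y) on D(U)={4,6} D(V)={2,3,4,5,6,7} D(Y)={2,4}: U {4,6}->{}; V {2,3,4,5,6,7}->{}; Y {2,4}->{}
So after all 4 constraints: D(Y) = {}

Answer: {}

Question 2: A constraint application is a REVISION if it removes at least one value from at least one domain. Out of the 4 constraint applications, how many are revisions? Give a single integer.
Answer: 2

Derivation:
Constraint 1 (U != X) on D(U)={4,5,6} D(X)={2,4,6}: no change => not a revision
Constraint 2 (X + Y = U) on D(X)={2,4,6} D(Y)={2,4,5,6} D(U)={4,5,6}: X {2,4,6}->{2,4}; Y {2,4,5,6}->{2,4}; U {4,5,6}->{4,6} => REVISION
Constraint 3 (Y != X) on D(Y)={2,4} D(X)={2,4}: no change => not a revision
Constraint 4 (U + V = Y) on D(U)={4,6} D(V)={2,3,4,5,6,7} D(Y)={2,4}: U {4,6}->{}; V {2,3,4,5,6,7}->{}; Y {2,4}->{} => REVISION
Total revisions = 2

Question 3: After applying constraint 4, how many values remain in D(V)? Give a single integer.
Answer: 0

Derivation:
Constraint 1 (U != X) on D(U)={4,5,6} D(X)={2,4,6}: no change
Constraint 2 (X + Y = U) on D(X)={2,4,6} D(Y)={2,4,5,6} D(U)={4,5,6}: X {2,4,6}->{2,4}; Y {2,4,5,6}->{2,4}; U {4,5,6}->{4,6}
Constraint 3 (Y != X) on D(Y)={2,4} D(X)={2,4}: no change
Constraint 4 (U + V = Y) on D(U)={4,6} D(V)={2,3,4,5,6,7} D(Y)={2,4}: U {4,6}->{}; V {2,3,4,5,6,7}->{}; Y {2,4}->{}
So after constraint 4: D(V)={}, size = 0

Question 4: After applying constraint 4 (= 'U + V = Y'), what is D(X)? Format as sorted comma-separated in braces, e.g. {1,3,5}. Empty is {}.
Answer: {2,4}

Derivation:
Constraint 1 (U != X) on D(U)={4,5,6} D(X)={2,4,6}: no change
Constraint 2 (X + Y = U) on D(X)={2,4,6} D(Y)={2,4,5,6} D(U)={4,5,6}: X {2,4,6}->{2,4}; Y {2,4,5,6}->{2,4}; U {4,5,6}->{4,6}
Constraint 3 (Y != X) on D(Y)={2,4} D(X)={2,4}: no change
Constraint 4 (U + V = Y) on D(U)={4,6} D(V)={2,3,4,5,6,7} D(Y)={2,4}: U {4,6}->{}; V {2,3,4,5,6,7}->{}; Y {2,4}->{}
So after constraint 4: D(X) = {2,4}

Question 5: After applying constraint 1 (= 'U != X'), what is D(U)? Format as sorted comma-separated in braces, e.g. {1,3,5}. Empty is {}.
Constraint 1 (U != X) on D(U)={4,5,6} D(X)={2,4,6}: no change
So after constraint 1: D(U) = {4,5,6}

Answer: {4,5,6}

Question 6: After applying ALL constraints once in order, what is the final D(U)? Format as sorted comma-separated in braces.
Answer: {}

Derivation:
Constraint 1 (U != X) on D(U)={4,5,6} D(X)={2,4,6}: no change
Constraint 2 (X + Y = U) on D(X)={2,4,6} D(Y)={2,4,5,6} D(U)={4,5,6}: X {2,4,6}->{2,4}; Y {2,4,5,6}->{2,4}; U {4,5,6}->{4,6}
Constraint 3 (Y != X) on D(Y)={2,4} D(X)={2,4}: no change
Constraint 4 (U + V = Y) on D(U)={4,6} D(V)={2,3,4,5,6,7} D(Y)={2,4}: U {4,6}->{}; V {2,3,4,5,6,7}->{}; Y {2,4}->{}
So after all 4 constraints: D(U) = {}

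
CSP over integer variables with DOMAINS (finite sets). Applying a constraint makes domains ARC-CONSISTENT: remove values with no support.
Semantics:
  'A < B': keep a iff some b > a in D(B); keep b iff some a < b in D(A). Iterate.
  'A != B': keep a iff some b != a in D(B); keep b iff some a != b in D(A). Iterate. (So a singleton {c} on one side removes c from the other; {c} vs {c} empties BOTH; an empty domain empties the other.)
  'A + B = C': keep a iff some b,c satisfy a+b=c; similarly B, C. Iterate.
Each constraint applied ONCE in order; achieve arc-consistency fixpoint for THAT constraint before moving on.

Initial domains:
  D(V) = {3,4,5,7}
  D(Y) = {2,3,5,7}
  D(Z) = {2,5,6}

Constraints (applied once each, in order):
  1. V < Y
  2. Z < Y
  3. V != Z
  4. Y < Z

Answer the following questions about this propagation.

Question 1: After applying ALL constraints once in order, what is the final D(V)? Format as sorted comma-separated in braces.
Constraint 1 (V < Y) on D(V)={3,4,5,7} D(Y)={2,3,5,7}: V {3,4,5,7}->{3,4,5}; Y {2,3,5,7}->{5,7}
Constraint 2 (Z < Y) on D(Z)={2,5,6} D(Y)={5,7}: no change
Constraint 3 (V != Z) on D(V)={3,4,5} D(Z)={2,5,6}: no change
Constraint 4 (Y < Z) on D(Y)={5,7} D(Z)={2,5,6}: Y {5,7}->{5}; Z {2,5,6}->{6}
So after all 4 constraints: D(V) = {3,4,5}

Answer: {3,4,5}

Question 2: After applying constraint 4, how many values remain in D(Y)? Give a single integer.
Constraint 1 (V < Y) on D(V)={3,4,5,7} D(Y)={2,3,5,7}: V {3,4,5,7}->{3,4,5}; Y {2,3,5,7}->{5,7}
Constraint 2 (Z < Y) on D(Z)={2,5,6} D(Y)={5,7}: no change
Constraint 3 (V != Z) on D(V)={3,4,5} D(Z)={2,5,6}: no change
Constraint 4 (Y < Z) on D(Y)={5,7} D(Z)={2,5,6}: Y {5,7}->{5}; Z {2,5,6}->{6}
So after constraint 4: D(Y)={5}, size = 1

Answer: 1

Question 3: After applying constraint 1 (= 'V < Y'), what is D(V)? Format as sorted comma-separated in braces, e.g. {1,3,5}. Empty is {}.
Answer: {3,4,5}

Derivation:
Constraint 1 (V < Y) on D(V)={3,4,5,7} D(Y)={2,3,5,7}: V {3,4,5,7}->{3,4,5}; Y {2,3,5,7}->{5,7}
So after constraint 1: D(V) = {3,4,5}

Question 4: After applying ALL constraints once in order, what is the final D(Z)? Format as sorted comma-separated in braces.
Constraint 1 (V < Y) on D(V)={3,4,5,7} D(Y)={2,3,5,7}: V {3,4,5,7}->{3,4,5}; Y {2,3,5,7}->{5,7}
Constraint 2 (Z < Y) on D(Z)={2,5,6} D(Y)={5,7}: no change
Constraint 3 (V != Z) on D(V)={3,4,5} D(Z)={2,5,6}: no change
Constraint 4 (Y < Z) on D(Y)={5,7} D(Z)={2,5,6}: Y {5,7}->{5}; Z {2,5,6}->{6}
So after all 4 constraints: D(Z) = {6}

Answer: {6}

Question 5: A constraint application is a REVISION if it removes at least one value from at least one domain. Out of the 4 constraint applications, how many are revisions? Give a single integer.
Constraint 1 (V < Y) on D(V)={3,4,5,7} D(Y)={2,3,5,7}: V {3,4,5,7}->{3,4,5}; Y {2,3,5,7}->{5,7} => REVISION
Constraint 2 (Z < Y) on D(Z)={2,5,6} D(Y)={5,7}: no change => not a revision
Constraint 3 (V != Z) on D(V)={3,4,5} D(Z)={2,5,6}: no change => not a revision
Constraint 4 (Y < Z) on D(Y)={5,7} D(Z)={2,5,6}: Y {5,7}->{5}; Z {2,5,6}->{6} => REVISION
Total revisions = 2

Answer: 2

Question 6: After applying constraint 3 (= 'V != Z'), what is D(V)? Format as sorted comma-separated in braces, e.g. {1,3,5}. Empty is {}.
Constraint 1 (V < Y) on D(V)={3,4,5,7} D(Y)={2,3,5,7}: V {3,4,5,7}->{3,4,5}; Y {2,3,5,7}->{5,7}
Constraint 2 (Z < Y) on D(Z)={2,5,6} D(Y)={5,7}: no change
Constraint 3 (V != Z) on D(V)={3,4,5} D(Z)={2,5,6}: no change
So after constraint 3: D(V) = {3,4,5}

Answer: {3,4,5}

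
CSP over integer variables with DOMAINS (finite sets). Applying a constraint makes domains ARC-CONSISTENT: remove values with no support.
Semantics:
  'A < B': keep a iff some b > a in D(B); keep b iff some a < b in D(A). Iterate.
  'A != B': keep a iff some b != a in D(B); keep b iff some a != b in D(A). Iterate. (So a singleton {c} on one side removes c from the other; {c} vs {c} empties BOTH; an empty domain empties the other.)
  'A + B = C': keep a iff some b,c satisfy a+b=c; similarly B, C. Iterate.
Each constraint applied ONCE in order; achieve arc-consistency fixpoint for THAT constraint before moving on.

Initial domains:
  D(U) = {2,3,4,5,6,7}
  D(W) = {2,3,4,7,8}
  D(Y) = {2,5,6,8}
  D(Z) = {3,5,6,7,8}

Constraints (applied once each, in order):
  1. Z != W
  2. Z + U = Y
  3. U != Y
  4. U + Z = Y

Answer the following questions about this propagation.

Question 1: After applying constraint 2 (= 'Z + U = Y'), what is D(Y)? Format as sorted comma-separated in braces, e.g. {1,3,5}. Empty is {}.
Constraint 1 (Z != W) on D(Z)={3,5,6,7,8} D(W)={2,3,4,7,8}: no change
Constraint 2 (Z + U = Y) on D(Z)={3,5,6,7,8} D(U)={2,3,4,5,6,7} D(Y)={2,5,6,8}: Z {3,5,6,7,8}->{3,5,6}; U {2,3,4,5,6,7}->{2,3,5}; Y {2,5,6,8}->{5,6,8}
So after constraint 2: D(Y) = {5,6,8}

Answer: {5,6,8}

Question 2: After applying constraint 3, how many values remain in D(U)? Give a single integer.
Answer: 3

Derivation:
Constraint 1 (Z != W) on D(Z)={3,5,6,7,8} D(W)={2,3,4,7,8}: no change
Constraint 2 (Z + U = Y) on D(Z)={3,5,6,7,8} D(U)={2,3,4,5,6,7} D(Y)={2,5,6,8}: Z {3,5,6,7,8}->{3,5,6}; U {2,3,4,5,6,7}->{2,3,5}; Y {2,5,6,8}->{5,6,8}
Constraint 3 (U != Y) on D(U)={2,3,5} D(Y)={5,6,8}: no change
So after constraint 3: D(U)={2,3,5}, size = 3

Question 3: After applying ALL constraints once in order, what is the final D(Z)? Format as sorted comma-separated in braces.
Constraint 1 (Z != W) on D(Z)={3,5,6,7,8} D(W)={2,3,4,7,8}: no change
Constraint 2 (Z + U = Y) on D(Z)={3,5,6,7,8} D(U)={2,3,4,5,6,7} D(Y)={2,5,6,8}: Z {3,5,6,7,8}->{3,5,6}; U {2,3,4,5,6,7}->{2,3,5}; Y {2,5,6,8}->{5,6,8}
Constraint 3 (U != Y) on D(U)={2,3,5} D(Y)={5,6,8}: no change
Constraint 4 (U + Z = Y) on D(U)={2,3,5} D(Z)={3,5,6} D(Y)={5,6,8}: no change
So after all 4 constraints: D(Z) = {3,5,6}

Answer: {3,5,6}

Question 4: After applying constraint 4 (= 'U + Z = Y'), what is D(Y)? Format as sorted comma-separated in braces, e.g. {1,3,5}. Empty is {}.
Answer: {5,6,8}

Derivation:
Constraint 1 (Z != W) on D(Z)={3,5,6,7,8} D(W)={2,3,4,7,8}: no change
Constraint 2 (Z + U = Y) on D(Z)={3,5,6,7,8} D(U)={2,3,4,5,6,7} D(Y)={2,5,6,8}: Z {3,5,6,7,8}->{3,5,6}; U {2,3,4,5,6,7}->{2,3,5}; Y {2,5,6,8}->{5,6,8}
Constraint 3 (U != Y) on D(U)={2,3,5} D(Y)={5,6,8}: no change
Constraint 4 (U + Z = Y) on D(U)={2,3,5} D(Z)={3,5,6} D(Y)={5,6,8}: no change
So after constraint 4: D(Y) = {5,6,8}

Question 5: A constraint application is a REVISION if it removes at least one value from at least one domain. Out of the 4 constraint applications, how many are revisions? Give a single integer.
Constraint 1 (Z != W) on D(Z)={3,5,6,7,8} D(W)={2,3,4,7,8}: no change => not a revision
Constraint 2 (Z + U = Y) on D(Z)={3,5,6,7,8} D(U)={2,3,4,5,6,7} D(Y)={2,5,6,8}: Z {3,5,6,7,8}->{3,5,6}; U {2,3,4,5,6,7}->{2,3,5}; Y {2,5,6,8}->{5,6,8} => REVISION
Constraint 3 (U != Y) on D(U)={2,3,5} D(Y)={5,6,8}: no change => not a revision
Constraint 4 (U + Z = Y) on D(U)={2,3,5} D(Z)={3,5,6} D(Y)={5,6,8}: no change => not a revision
Total revisions = 1

Answer: 1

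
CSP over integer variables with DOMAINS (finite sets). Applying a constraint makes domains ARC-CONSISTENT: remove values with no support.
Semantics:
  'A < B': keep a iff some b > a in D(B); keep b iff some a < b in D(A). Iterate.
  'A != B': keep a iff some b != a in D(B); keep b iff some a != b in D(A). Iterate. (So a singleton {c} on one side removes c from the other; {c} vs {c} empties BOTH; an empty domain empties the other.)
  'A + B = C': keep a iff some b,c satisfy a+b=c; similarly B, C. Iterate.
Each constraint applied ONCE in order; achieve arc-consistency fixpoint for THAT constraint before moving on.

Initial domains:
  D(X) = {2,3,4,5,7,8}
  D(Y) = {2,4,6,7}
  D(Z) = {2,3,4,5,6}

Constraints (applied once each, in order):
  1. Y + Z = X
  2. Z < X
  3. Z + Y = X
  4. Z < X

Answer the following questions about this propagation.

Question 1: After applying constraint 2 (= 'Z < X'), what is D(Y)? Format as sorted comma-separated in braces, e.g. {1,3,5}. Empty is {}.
Constraint 1 (Y + Z = X) on D(Y)={2,4,6,7} D(Z)={2,3,4,5,6} D(X)={2,3,4,5,7,8}: Y {2,4,6,7}->{2,4,6}; X {2,3,4,5,7,8}->{4,5,7,8}
Constraint 2 (Z < X) on D(Z)={2,3,4,5,6} D(X)={4,5,7,8}: no change
So after constraint 2: D(Y) = {2,4,6}

Answer: {2,4,6}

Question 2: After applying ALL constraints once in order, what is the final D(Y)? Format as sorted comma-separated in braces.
Constraint 1 (Y + Z = X) on D(Y)={2,4,6,7} D(Z)={2,3,4,5,6} D(X)={2,3,4,5,7,8}: Y {2,4,6,7}->{2,4,6}; X {2,3,4,5,7,8}->{4,5,7,8}
Constraint 2 (Z < X) on D(Z)={2,3,4,5,6} D(X)={4,5,7,8}: no change
Constraint 3 (Z + Y = X) on D(Z)={2,3,4,5,6} D(Y)={2,4,6} D(X)={4,5,7,8}: no change
Constraint 4 (Z < X) on D(Z)={2,3,4,5,6} D(X)={4,5,7,8}: no change
So after all 4 constraints: D(Y) = {2,4,6}

Answer: {2,4,6}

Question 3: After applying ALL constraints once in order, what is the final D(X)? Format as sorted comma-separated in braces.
Answer: {4,5,7,8}

Derivation:
Constraint 1 (Y + Z = X) on D(Y)={2,4,6,7} D(Z)={2,3,4,5,6} D(X)={2,3,4,5,7,8}: Y {2,4,6,7}->{2,4,6}; X {2,3,4,5,7,8}->{4,5,7,8}
Constraint 2 (Z < X) on D(Z)={2,3,4,5,6} D(X)={4,5,7,8}: no change
Constraint 3 (Z + Y = X) on D(Z)={2,3,4,5,6} D(Y)={2,4,6} D(X)={4,5,7,8}: no change
Constraint 4 (Z < X) on D(Z)={2,3,4,5,6} D(X)={4,5,7,8}: no change
So after all 4 constraints: D(X) = {4,5,7,8}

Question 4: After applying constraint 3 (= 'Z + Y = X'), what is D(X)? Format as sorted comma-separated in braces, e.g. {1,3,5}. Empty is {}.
Constraint 1 (Y + Z = X) on D(Y)={2,4,6,7} D(Z)={2,3,4,5,6} D(X)={2,3,4,5,7,8}: Y {2,4,6,7}->{2,4,6}; X {2,3,4,5,7,8}->{4,5,7,8}
Constraint 2 (Z < X) on D(Z)={2,3,4,5,6} D(X)={4,5,7,8}: no change
Constraint 3 (Z + Y = X) on D(Z)={2,3,4,5,6} D(Y)={2,4,6} D(X)={4,5,7,8}: no change
So after constraint 3: D(X) = {4,5,7,8}

Answer: {4,5,7,8}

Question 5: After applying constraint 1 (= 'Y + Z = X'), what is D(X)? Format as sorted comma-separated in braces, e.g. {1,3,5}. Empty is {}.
Constraint 1 (Y + Z = X) on D(Y)={2,4,6,7} D(Z)={2,3,4,5,6} D(X)={2,3,4,5,7,8}: Y {2,4,6,7}->{2,4,6}; X {2,3,4,5,7,8}->{4,5,7,8}
So after constraint 1: D(X) = {4,5,7,8}

Answer: {4,5,7,8}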